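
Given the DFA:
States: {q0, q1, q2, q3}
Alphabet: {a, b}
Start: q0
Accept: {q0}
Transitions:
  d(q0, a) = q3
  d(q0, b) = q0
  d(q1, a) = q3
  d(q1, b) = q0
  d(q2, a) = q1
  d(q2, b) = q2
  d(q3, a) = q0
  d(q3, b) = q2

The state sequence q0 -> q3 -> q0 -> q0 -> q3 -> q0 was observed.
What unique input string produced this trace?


Trace back each transition to find the symbol:
  q0 --[a]--> q3
  q3 --[a]--> q0
  q0 --[b]--> q0
  q0 --[a]--> q3
  q3 --[a]--> q0

"aabaa"


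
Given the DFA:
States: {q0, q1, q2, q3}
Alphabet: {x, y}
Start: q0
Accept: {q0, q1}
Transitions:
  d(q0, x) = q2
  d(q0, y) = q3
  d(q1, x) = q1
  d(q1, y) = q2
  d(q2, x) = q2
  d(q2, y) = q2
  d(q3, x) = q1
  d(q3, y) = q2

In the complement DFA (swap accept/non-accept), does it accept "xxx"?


Trace: q0 -> q2 -> q2 -> q2
Final: q2
Original accept: {q0, q1}
Complement: q2 is not in original accept

Yes, complement accepts (original rejects)


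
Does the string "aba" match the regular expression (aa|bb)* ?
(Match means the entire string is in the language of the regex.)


|string| = 3; first = 'a'; last = 'a'

No, "aba" does not match (aa|bb)*


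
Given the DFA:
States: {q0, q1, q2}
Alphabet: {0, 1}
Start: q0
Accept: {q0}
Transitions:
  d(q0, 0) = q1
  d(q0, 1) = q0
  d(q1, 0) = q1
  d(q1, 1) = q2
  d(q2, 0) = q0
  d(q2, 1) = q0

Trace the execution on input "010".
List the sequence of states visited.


Input: 010
d(q0, 0) = q1
d(q1, 1) = q2
d(q2, 0) = q0


q0 -> q1 -> q2 -> q0


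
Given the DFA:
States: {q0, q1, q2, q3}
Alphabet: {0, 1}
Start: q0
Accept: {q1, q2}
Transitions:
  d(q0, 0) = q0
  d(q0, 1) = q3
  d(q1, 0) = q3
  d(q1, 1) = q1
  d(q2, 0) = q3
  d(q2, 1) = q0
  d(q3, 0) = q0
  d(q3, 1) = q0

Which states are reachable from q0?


BFS from q0:
  layer 0: {q0}
  layer 1: {q3}

{q0, q3}


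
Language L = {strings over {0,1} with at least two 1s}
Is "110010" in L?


count('1') = 3

Yes, "110010" is in L


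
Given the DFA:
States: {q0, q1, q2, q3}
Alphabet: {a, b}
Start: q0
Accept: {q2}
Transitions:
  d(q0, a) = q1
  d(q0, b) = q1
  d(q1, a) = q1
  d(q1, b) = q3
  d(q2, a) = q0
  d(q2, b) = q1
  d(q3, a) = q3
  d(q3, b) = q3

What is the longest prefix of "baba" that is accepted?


Run the DFA, marking each prefix where the state is accepting:
  "" -> q0 [reject]
  "b" -> q1 [reject]
  "ba" -> q1 [reject]
  "bab" -> q3 [reject]
  "baba" -> q3 [reject]

No prefix is accepted


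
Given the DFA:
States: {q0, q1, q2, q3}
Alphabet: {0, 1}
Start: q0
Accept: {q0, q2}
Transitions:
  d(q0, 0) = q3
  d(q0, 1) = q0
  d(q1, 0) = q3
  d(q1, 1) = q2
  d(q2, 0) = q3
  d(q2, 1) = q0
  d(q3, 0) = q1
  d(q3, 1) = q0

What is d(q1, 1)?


Looking up transition d(q1, 1)

q2


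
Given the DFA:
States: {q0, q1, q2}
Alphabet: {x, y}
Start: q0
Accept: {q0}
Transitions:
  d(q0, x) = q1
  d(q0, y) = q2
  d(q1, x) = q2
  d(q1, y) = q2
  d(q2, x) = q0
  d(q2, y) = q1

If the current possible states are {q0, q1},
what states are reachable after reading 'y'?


Apply transition on 'y' from each current state:
  d(q0, y) = q2
  d(q1, y) = q2

{q2}


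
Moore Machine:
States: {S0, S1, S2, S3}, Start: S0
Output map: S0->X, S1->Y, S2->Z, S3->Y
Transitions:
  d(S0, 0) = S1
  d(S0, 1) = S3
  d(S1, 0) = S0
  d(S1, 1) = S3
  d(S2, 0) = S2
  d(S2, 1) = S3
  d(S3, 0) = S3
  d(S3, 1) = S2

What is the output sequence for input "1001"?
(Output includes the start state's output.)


Start: S0 (output X)
  --1--> S3 (output Y)
  --0--> S3 (output Y)
  --0--> S3 (output Y)
  --1--> S2 (output Z)

"XYYYZ"


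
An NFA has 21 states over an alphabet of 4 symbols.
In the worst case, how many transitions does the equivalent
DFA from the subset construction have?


Subset construction: one DFA state per subset of NFA states = 2^21 = 2097152 states.
Each DFA state has 4 outgoing transitions: 2097152 * 4 = 8388608

8388608


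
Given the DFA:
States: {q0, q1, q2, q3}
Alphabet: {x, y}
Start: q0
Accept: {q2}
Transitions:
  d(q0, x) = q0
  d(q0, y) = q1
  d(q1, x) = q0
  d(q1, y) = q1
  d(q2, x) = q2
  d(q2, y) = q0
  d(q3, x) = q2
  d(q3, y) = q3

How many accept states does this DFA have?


Accept states listed: {q2}
Counting: q2(1)

1


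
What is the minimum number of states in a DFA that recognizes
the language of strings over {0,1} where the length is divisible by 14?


States track (length) mod 14.
Need 14 states: one per remainder 0..13; accept = remainder 0.

14


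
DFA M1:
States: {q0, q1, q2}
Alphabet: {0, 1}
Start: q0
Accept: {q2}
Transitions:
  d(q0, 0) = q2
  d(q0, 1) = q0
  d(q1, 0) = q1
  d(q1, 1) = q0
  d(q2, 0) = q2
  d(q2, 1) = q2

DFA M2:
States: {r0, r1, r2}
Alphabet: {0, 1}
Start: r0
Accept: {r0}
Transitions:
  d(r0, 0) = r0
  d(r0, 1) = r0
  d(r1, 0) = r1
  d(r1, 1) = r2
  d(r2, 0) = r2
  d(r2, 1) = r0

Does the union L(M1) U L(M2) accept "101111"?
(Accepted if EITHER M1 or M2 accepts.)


M1: final=q2 accepted=True
M2: final=r0 accepted=True

Yes, union accepts


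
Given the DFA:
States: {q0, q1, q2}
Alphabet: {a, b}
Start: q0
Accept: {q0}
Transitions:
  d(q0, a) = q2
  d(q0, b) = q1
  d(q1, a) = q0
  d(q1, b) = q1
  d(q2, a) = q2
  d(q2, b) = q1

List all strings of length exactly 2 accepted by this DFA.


All strings of length 2: 4 total
Accepted: 1

"ba"


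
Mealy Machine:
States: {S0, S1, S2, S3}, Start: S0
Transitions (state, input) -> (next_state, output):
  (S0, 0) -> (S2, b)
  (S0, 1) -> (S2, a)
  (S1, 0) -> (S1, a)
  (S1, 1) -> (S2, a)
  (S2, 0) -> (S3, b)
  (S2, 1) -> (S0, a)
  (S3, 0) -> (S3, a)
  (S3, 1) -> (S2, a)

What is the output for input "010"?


Step-by-step:
  (S0, 0) -> (S2, b)
  (S2, 1) -> (S0, a)
  (S0, 0) -> (S2, b)

"bab"


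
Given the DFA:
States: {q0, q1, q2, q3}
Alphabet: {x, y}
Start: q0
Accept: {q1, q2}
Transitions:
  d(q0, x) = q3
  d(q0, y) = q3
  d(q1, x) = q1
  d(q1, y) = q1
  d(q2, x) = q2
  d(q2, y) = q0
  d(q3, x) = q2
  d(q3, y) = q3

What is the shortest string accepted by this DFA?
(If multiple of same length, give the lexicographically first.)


BFS by string length (lex-first path to each state shown):
  len 0: q0<-""
  len 1: q3<-"x"
  len 2: q2<-"xx", q3<-"xy"
Found accept state at length 2.

"xx"


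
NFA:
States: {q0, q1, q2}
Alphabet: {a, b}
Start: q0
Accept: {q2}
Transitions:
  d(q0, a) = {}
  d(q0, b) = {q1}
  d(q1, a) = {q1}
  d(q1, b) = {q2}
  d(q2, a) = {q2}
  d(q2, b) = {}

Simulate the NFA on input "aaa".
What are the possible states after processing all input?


Start: {q0}
  --a--> {}
  --a--> {}
  --a--> {}

{} (empty set, no valid transitions)


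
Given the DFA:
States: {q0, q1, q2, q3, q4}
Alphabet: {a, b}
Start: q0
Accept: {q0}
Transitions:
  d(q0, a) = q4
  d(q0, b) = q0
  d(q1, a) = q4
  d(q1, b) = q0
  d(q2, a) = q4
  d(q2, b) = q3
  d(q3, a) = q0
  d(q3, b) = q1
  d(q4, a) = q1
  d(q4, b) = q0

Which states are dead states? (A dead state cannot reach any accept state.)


Forward reachability from each state:
  q0 -> reaches accept state q0 (live)
  q1 -> reaches accept state q0 (live)
  q2 -> reaches accept state q0 (live)
  q3 -> reaches accept state q0 (live)
  q4 -> reaches accept state q0 (live)

None (all states can reach an accept state)


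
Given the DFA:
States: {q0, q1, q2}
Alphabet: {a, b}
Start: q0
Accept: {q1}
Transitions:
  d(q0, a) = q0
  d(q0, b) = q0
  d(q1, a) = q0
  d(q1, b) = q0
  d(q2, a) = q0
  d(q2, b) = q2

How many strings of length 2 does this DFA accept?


Enumerating all length-2 strings:
  "aa" -> q0 [reject]
  "ab" -> q0 [reject]
  "ba" -> q0 [reject]
  "bb" -> q0 [reject]

0 out of 4


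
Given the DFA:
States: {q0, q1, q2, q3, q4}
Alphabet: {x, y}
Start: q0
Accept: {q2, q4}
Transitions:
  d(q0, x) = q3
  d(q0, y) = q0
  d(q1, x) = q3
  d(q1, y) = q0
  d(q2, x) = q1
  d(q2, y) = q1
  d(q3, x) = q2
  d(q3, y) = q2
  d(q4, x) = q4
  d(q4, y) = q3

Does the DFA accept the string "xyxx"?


Trace: q0 -> q3 -> q2 -> q1 -> q3
Final state: q3
Accept states: {q2, q4}

No, rejected (final state q3 is not an accept state)


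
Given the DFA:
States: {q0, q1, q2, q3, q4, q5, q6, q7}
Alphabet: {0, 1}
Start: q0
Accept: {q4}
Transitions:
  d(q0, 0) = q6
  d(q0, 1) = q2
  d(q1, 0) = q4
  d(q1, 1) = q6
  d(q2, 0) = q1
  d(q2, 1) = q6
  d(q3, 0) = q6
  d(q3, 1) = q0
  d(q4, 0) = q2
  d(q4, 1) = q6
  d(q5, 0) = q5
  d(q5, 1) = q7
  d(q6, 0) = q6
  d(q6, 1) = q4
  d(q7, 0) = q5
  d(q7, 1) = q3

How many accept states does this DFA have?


Accept states listed: {q4}
Counting: q4(1)

1


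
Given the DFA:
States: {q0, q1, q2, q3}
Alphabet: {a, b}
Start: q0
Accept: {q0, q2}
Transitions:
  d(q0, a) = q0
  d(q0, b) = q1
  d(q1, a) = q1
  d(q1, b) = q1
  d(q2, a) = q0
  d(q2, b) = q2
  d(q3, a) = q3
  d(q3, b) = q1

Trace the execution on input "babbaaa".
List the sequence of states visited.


Input: babbaaa
d(q0, b) = q1
d(q1, a) = q1
d(q1, b) = q1
d(q1, b) = q1
d(q1, a) = q1
d(q1, a) = q1
d(q1, a) = q1


q0 -> q1 -> q1 -> q1 -> q1 -> q1 -> q1 -> q1


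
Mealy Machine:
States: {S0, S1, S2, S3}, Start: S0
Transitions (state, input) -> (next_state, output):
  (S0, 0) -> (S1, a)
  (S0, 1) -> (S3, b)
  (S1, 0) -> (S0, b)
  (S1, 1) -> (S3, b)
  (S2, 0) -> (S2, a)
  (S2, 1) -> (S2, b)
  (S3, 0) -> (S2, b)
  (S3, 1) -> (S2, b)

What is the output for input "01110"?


Step-by-step:
  (S0, 0) -> (S1, a)
  (S1, 1) -> (S3, b)
  (S3, 1) -> (S2, b)
  (S2, 1) -> (S2, b)
  (S2, 0) -> (S2, a)

"abbba"


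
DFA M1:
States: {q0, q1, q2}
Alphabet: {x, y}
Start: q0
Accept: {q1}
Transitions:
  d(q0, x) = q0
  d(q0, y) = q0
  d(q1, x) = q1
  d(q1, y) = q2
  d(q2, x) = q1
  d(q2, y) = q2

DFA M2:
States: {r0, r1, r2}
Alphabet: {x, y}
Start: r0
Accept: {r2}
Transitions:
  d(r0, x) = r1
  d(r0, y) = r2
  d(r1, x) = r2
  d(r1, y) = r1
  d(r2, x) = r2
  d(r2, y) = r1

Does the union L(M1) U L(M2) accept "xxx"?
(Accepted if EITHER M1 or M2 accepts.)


M1: final=q0 accepted=False
M2: final=r2 accepted=True

Yes, union accepts


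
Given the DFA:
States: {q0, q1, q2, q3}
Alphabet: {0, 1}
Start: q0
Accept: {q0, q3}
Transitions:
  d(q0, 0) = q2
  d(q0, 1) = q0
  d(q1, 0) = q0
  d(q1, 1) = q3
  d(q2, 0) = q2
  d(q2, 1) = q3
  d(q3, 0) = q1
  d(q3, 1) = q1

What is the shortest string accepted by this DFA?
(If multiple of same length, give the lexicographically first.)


BFS by string length (lex-first path to each state shown):
  len 0: q0<-""
Found accept state at length 0.

"" (empty string)


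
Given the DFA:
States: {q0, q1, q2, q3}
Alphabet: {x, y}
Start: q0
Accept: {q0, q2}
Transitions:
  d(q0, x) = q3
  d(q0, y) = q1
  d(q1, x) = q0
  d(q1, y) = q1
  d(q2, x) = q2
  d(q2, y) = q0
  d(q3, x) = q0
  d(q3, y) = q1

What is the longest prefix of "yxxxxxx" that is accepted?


Run the DFA, marking each prefix where the state is accepting:
  "" -> q0 [accept]
  "y" -> q1 [reject]
  "yx" -> q0 [accept]
  "yxx" -> q3 [reject]
  "yxxx" -> q0 [accept]
  "yxxxx" -> q3 [reject]
  "yxxxxx" -> q0 [accept]
  "yxxxxxx" -> q3 [reject]

"yxxxxx"


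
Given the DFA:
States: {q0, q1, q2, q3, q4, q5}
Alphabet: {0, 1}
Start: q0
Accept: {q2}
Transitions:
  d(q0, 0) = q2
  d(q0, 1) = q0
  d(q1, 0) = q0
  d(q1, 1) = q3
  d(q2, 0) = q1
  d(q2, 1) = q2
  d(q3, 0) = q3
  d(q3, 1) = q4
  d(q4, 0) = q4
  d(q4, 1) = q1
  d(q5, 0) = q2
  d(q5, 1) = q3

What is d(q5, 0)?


Looking up transition d(q5, 0)

q2


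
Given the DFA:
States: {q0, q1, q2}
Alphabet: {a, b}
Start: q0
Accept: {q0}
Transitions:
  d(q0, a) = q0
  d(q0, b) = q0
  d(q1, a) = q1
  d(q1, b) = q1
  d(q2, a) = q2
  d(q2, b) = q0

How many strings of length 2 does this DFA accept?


Enumerating all length-2 strings:
  "aa" -> q0 [accept]
  "ab" -> q0 [accept]
  "ba" -> q0 [accept]
  "bb" -> q0 [accept]

4 out of 4


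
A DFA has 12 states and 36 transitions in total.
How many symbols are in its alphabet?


Each state has exactly one transition per symbol.
|alphabet| = transitions / states = 36 / 12 = 3

3


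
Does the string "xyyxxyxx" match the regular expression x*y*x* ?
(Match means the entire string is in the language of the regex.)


|string| = 8; first = 'x'; last = 'x'

No, "xyyxxyxx" does not match x*y*x*


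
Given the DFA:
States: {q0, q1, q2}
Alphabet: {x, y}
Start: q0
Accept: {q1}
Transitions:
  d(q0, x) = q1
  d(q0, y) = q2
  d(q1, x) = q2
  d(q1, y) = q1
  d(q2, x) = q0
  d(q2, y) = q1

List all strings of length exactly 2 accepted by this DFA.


All strings of length 2: 4 total
Accepted: 2

"xy", "yy"


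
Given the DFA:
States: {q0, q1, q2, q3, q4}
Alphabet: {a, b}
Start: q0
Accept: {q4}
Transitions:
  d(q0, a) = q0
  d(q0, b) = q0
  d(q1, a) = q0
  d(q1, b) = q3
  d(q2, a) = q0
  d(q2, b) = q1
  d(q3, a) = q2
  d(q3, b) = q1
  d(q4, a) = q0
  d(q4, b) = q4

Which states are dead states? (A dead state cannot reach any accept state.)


Forward reachability from each state:
  q0 -> reaches {q0}, no accept state (dead)
  q1 -> reaches {q0, q1, q2, q3}, no accept state (dead)
  q2 -> reaches {q0, q1, q2, q3}, no accept state (dead)
  q3 -> reaches {q0, q1, q2, q3}, no accept state (dead)
  q4 -> reaches accept state q4 (live)

{q0, q1, q2, q3}


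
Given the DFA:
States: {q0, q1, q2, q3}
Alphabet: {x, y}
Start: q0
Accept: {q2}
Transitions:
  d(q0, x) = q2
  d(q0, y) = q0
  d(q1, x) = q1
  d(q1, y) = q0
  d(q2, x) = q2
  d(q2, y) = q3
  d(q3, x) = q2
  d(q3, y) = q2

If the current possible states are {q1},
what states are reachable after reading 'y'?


Apply transition on 'y' from each current state:
  d(q1, y) = q0

{q0}


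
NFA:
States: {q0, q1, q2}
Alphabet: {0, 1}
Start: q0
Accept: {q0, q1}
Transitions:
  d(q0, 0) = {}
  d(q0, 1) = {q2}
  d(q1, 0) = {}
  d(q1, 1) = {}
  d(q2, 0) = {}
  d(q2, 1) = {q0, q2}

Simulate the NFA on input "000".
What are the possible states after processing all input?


Start: {q0}
  --0--> {}
  --0--> {}
  --0--> {}

{} (empty set, no valid transitions)


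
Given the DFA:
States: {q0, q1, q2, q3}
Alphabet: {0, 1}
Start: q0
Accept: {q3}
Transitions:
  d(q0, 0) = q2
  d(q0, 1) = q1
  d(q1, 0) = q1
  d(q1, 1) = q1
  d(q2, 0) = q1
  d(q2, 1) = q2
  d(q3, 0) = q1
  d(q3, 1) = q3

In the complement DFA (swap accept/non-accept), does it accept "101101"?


Trace: q0 -> q1 -> q1 -> q1 -> q1 -> q1 -> q1
Final: q1
Original accept: {q3}
Complement: q1 is not in original accept

Yes, complement accepts (original rejects)


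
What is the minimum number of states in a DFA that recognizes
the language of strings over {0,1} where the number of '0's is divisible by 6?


States track (count of '0') mod 6.
Need 6 states: one per remainder 0..5; accept = remainder 0.

6


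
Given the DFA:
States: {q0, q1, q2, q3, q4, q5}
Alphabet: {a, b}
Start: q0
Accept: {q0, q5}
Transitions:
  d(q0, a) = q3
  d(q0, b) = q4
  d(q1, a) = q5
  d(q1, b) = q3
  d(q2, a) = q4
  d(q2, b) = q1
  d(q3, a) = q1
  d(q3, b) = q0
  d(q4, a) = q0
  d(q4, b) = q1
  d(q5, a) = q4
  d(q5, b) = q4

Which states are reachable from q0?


BFS from q0:
  layer 0: {q0}
  layer 1: {q3, q4}
  layer 2: {q1}
  layer 3: {q5}

{q0, q1, q3, q4, q5}


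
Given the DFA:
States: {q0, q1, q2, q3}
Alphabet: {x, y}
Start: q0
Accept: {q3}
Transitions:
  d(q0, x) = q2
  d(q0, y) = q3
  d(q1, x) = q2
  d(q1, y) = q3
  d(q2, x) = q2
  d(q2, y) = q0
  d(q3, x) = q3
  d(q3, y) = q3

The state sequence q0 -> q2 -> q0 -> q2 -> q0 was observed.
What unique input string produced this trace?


Trace back each transition to find the symbol:
  q0 --[x]--> q2
  q2 --[y]--> q0
  q0 --[x]--> q2
  q2 --[y]--> q0

"xyxy"


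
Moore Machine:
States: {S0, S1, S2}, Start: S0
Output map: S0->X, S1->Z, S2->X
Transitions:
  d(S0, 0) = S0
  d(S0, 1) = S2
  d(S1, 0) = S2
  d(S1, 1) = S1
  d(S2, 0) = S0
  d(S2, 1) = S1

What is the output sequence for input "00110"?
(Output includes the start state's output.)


Start: S0 (output X)
  --0--> S0 (output X)
  --0--> S0 (output X)
  --1--> S2 (output X)
  --1--> S1 (output Z)
  --0--> S2 (output X)

"XXXXZX"


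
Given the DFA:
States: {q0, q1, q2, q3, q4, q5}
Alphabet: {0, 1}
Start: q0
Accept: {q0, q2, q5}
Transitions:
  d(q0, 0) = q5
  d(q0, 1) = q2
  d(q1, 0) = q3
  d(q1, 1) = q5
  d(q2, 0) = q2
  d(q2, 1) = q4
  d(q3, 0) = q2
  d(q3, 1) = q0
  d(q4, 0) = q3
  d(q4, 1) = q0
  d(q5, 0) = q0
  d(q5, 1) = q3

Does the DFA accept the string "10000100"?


Trace: q0 -> q2 -> q2 -> q2 -> q2 -> q2 -> q4 -> q3 -> q2
Final state: q2
Accept states: {q0, q2, q5}

Yes, accepted (final state q2 is an accept state)


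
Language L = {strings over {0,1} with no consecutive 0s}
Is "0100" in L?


'00' occurs at index 2

No, "0100" is not in L


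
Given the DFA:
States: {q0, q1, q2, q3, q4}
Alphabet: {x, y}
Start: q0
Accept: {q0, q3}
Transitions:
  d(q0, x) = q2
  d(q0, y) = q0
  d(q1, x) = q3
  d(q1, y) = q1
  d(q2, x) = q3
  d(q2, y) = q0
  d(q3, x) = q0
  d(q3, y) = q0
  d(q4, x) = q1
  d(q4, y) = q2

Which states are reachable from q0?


BFS from q0:
  layer 0: {q0}
  layer 1: {q2}
  layer 2: {q3}

{q0, q2, q3}


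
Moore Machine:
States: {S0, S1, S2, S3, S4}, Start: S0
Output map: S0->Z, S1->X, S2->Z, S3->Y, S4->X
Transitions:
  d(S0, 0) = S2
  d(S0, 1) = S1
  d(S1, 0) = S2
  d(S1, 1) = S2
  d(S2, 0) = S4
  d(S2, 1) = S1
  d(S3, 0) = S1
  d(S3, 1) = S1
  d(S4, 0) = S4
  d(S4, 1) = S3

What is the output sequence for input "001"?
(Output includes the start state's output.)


Start: S0 (output Z)
  --0--> S2 (output Z)
  --0--> S4 (output X)
  --1--> S3 (output Y)

"ZZXY"


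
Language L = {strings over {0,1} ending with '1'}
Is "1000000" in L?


last symbol = '0'

No, "1000000" is not in L


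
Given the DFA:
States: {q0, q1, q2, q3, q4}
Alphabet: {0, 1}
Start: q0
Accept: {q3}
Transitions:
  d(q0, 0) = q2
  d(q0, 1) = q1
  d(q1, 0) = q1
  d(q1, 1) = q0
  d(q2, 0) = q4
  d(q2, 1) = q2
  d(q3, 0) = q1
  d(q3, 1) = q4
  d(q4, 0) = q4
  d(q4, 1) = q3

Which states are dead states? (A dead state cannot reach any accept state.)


Forward reachability from each state:
  q0 -> reaches accept state q3 (live)
  q1 -> reaches accept state q3 (live)
  q2 -> reaches accept state q3 (live)
  q3 -> reaches accept state q3 (live)
  q4 -> reaches accept state q3 (live)

None (all states can reach an accept state)


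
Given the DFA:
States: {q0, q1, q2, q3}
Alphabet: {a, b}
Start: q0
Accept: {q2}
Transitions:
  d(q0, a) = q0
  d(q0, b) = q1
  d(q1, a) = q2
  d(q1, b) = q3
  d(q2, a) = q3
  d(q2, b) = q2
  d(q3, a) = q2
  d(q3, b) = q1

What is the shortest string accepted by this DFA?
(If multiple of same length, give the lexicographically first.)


BFS by string length (lex-first path to each state shown):
  len 0: q0<-""
  len 1: q0<-"a", q1<-"b"
  len 2: q0<-"aa", q1<-"ab", q2<-"ba", q3<-"bb"
Found accept state at length 2.

"ba"


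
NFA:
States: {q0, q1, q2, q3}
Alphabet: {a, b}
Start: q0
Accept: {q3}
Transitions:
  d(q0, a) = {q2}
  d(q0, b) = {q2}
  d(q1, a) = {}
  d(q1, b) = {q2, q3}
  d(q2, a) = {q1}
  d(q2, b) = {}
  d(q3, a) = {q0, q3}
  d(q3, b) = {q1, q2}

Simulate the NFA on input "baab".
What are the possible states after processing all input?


Start: {q0}
  --b--> {q2}
  --a--> {q1}
  --a--> {}
  --b--> {}

{} (empty set, no valid transitions)


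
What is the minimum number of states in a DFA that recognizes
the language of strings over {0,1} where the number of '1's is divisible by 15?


States track (count of '1') mod 15.
Need 15 states: one per remainder 0..14; accept = remainder 0.

15


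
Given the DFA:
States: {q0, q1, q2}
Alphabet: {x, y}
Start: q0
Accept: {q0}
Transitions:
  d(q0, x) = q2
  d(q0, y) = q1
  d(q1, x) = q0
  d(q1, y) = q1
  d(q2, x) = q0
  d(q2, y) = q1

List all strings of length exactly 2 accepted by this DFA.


All strings of length 2: 4 total
Accepted: 2

"xx", "yx"


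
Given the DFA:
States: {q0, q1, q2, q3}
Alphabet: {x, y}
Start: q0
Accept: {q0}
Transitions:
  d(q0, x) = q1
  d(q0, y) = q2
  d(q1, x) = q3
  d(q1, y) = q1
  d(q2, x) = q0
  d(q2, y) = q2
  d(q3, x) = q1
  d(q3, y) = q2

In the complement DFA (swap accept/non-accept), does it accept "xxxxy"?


Trace: q0 -> q1 -> q3 -> q1 -> q3 -> q2
Final: q2
Original accept: {q0}
Complement: q2 is not in original accept

Yes, complement accepts (original rejects)


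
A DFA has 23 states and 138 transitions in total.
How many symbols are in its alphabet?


Each state has exactly one transition per symbol.
|alphabet| = transitions / states = 138 / 23 = 6

6


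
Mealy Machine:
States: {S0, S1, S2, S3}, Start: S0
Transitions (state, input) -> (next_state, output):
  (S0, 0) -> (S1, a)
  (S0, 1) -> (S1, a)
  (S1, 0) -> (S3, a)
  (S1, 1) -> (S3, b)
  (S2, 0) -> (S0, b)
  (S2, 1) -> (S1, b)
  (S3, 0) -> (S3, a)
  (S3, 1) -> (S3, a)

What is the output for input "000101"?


Step-by-step:
  (S0, 0) -> (S1, a)
  (S1, 0) -> (S3, a)
  (S3, 0) -> (S3, a)
  (S3, 1) -> (S3, a)
  (S3, 0) -> (S3, a)
  (S3, 1) -> (S3, a)

"aaaaaa"


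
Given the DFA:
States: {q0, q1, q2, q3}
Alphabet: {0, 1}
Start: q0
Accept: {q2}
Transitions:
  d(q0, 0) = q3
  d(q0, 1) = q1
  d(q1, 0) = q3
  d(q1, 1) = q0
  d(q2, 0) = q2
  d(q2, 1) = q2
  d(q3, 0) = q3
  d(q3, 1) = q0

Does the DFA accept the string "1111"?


Trace: q0 -> q1 -> q0 -> q1 -> q0
Final state: q0
Accept states: {q2}

No, rejected (final state q0 is not an accept state)


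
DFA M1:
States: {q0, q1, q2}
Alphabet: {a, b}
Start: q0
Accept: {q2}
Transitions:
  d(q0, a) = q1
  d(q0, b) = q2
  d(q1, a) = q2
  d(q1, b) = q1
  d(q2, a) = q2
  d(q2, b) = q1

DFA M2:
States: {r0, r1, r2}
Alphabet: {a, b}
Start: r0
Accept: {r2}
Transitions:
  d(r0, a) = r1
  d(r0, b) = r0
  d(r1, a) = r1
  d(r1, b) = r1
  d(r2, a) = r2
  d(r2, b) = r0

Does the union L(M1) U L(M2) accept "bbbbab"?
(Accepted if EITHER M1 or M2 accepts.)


M1: final=q1 accepted=False
M2: final=r1 accepted=False

No, union rejects (neither accepts)


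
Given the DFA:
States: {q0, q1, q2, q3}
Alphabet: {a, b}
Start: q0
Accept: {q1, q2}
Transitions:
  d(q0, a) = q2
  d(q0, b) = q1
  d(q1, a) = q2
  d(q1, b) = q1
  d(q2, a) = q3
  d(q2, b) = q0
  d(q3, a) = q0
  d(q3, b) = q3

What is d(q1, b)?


Looking up transition d(q1, b)

q1


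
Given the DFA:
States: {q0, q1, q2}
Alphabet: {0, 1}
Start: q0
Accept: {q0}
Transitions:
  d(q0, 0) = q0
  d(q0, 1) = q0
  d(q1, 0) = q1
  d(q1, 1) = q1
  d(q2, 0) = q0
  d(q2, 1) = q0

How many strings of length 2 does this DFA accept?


Enumerating all length-2 strings:
  "00" -> q0 [accept]
  "01" -> q0 [accept]
  "10" -> q0 [accept]
  "11" -> q0 [accept]

4 out of 4


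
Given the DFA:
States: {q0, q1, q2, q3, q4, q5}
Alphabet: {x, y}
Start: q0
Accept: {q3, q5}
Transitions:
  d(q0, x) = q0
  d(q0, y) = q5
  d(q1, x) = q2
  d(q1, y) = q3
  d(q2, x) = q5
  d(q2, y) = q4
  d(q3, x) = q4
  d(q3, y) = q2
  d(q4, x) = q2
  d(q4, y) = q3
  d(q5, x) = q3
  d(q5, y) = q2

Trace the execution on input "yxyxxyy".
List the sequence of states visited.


Input: yxyxxyy
d(q0, y) = q5
d(q5, x) = q3
d(q3, y) = q2
d(q2, x) = q5
d(q5, x) = q3
d(q3, y) = q2
d(q2, y) = q4


q0 -> q5 -> q3 -> q2 -> q5 -> q3 -> q2 -> q4


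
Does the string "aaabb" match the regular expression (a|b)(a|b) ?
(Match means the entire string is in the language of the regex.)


|string| = 5; first = 'a'; last = 'b'

No, "aaabb" does not match (a|b)(a|b)


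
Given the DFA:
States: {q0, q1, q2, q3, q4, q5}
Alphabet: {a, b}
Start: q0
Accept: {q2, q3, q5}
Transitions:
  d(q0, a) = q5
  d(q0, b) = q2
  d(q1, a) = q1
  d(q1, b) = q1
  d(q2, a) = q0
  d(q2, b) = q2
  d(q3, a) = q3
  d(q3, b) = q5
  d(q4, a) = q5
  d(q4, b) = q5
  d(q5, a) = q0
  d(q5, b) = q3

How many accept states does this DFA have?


Accept states listed: {q2, q3, q5}
Counting: q2(1) q3(2) q5(3)

3


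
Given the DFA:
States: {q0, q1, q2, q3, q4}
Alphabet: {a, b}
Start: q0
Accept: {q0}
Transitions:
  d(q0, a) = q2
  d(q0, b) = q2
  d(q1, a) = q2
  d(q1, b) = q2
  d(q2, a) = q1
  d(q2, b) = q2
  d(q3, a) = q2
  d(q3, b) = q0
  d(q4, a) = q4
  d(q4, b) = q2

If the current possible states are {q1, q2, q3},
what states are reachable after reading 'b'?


Apply transition on 'b' from each current state:
  d(q1, b) = q2
  d(q2, b) = q2
  d(q3, b) = q0

{q0, q2}


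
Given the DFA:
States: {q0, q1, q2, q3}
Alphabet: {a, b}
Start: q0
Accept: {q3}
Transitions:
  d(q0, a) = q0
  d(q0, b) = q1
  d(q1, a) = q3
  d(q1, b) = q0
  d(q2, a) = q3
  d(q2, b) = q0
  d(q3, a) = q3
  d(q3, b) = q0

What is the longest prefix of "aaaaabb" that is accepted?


Run the DFA, marking each prefix where the state is accepting:
  "" -> q0 [reject]
  "a" -> q0 [reject]
  "aa" -> q0 [reject]
  "aaa" -> q0 [reject]
  "aaaa" -> q0 [reject]
  "aaaaa" -> q0 [reject]
  "aaaaab" -> q1 [reject]
  "aaaaabb" -> q0 [reject]

No prefix is accepted


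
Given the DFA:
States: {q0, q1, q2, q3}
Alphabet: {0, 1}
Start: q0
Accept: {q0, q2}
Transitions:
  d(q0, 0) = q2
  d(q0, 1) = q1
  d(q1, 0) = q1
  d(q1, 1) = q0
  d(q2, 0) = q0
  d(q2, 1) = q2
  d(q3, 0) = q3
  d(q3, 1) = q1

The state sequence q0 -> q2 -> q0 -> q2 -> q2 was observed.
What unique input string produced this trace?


Trace back each transition to find the symbol:
  q0 --[0]--> q2
  q2 --[0]--> q0
  q0 --[0]--> q2
  q2 --[1]--> q2

"0001"


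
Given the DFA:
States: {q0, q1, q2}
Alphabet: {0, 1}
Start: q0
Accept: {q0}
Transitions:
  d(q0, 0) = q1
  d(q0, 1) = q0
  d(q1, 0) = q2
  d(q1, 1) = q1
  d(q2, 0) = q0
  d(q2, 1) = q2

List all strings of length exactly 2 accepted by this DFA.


All strings of length 2: 4 total
Accepted: 1

"11"


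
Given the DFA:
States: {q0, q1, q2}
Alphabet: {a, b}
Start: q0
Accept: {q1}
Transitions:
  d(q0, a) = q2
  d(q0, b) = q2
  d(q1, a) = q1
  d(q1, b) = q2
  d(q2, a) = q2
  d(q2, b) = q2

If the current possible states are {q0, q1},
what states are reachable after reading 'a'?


Apply transition on 'a' from each current state:
  d(q0, a) = q2
  d(q1, a) = q1

{q1, q2}


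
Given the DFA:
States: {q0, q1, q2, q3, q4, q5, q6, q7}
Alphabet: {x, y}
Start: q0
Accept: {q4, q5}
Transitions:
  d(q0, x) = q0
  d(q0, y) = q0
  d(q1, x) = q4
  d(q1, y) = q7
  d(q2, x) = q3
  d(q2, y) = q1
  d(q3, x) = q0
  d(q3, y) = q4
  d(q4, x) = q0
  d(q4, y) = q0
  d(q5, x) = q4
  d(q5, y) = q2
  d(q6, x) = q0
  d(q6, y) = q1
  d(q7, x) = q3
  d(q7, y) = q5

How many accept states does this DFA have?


Accept states listed: {q4, q5}
Counting: q4(1) q5(2)

2


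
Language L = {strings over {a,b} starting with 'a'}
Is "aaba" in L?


first symbol = 'a'

Yes, "aaba" is in L


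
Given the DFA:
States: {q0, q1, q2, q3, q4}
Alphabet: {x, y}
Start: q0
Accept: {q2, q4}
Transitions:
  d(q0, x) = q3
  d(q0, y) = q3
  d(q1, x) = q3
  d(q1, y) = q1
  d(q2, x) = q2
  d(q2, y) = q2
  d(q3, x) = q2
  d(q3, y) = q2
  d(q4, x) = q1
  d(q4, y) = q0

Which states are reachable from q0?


BFS from q0:
  layer 0: {q0}
  layer 1: {q3}
  layer 2: {q2}

{q0, q2, q3}


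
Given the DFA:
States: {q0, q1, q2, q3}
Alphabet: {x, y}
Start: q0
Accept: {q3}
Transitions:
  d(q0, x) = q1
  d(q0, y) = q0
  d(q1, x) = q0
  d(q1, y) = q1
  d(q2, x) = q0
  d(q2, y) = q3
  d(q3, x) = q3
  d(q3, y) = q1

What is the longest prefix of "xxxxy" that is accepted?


Run the DFA, marking each prefix where the state is accepting:
  "" -> q0 [reject]
  "x" -> q1 [reject]
  "xx" -> q0 [reject]
  "xxx" -> q1 [reject]
  "xxxx" -> q0 [reject]
  "xxxxy" -> q0 [reject]

No prefix is accepted


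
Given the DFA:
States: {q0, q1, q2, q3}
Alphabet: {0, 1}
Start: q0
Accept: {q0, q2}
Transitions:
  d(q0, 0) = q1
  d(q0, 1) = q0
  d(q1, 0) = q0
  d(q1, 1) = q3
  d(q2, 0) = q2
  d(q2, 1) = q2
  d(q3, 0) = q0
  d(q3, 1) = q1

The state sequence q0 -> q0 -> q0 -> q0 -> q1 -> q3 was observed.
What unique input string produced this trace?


Trace back each transition to find the symbol:
  q0 --[1]--> q0
  q0 --[1]--> q0
  q0 --[1]--> q0
  q0 --[0]--> q1
  q1 --[1]--> q3

"11101"


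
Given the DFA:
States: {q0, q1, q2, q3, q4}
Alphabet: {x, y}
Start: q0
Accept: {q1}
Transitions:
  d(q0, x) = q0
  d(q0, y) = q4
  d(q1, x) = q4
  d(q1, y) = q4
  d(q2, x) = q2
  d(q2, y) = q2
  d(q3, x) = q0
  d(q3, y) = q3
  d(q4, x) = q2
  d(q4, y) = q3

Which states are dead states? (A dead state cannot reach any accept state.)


Forward reachability from each state:
  q0 -> reaches {q0, q2, q3, q4}, no accept state (dead)
  q1 -> reaches accept state q1 (live)
  q2 -> reaches {q2}, no accept state (dead)
  q3 -> reaches {q0, q2, q3, q4}, no accept state (dead)
  q4 -> reaches {q0, q2, q3, q4}, no accept state (dead)

{q0, q2, q3, q4}


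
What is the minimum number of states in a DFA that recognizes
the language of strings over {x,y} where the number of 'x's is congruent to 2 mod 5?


States track (count of 'x') mod 5.
Need 5 states: one per remainder 0..4; accept = remainder 2.

5


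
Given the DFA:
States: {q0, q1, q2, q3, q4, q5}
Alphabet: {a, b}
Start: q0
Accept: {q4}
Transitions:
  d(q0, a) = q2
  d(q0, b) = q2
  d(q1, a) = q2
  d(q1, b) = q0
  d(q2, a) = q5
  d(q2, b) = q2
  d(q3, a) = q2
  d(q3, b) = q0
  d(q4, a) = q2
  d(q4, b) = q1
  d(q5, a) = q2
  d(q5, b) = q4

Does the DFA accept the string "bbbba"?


Trace: q0 -> q2 -> q2 -> q2 -> q2 -> q5
Final state: q5
Accept states: {q4}

No, rejected (final state q5 is not an accept state)


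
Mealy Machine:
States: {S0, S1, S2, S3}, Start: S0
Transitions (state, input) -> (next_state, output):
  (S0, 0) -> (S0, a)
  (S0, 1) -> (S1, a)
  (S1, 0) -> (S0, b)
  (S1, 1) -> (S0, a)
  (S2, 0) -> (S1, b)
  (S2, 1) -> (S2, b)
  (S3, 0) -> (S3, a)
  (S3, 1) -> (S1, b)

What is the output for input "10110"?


Step-by-step:
  (S0, 1) -> (S1, a)
  (S1, 0) -> (S0, b)
  (S0, 1) -> (S1, a)
  (S1, 1) -> (S0, a)
  (S0, 0) -> (S0, a)

"abaaa"


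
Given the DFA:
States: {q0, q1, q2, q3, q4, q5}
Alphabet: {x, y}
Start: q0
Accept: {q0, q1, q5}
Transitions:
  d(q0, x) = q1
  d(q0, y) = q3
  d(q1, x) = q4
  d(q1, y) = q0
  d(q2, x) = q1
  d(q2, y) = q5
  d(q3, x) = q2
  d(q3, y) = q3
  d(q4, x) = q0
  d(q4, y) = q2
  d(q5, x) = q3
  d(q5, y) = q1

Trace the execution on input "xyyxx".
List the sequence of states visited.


Input: xyyxx
d(q0, x) = q1
d(q1, y) = q0
d(q0, y) = q3
d(q3, x) = q2
d(q2, x) = q1


q0 -> q1 -> q0 -> q3 -> q2 -> q1


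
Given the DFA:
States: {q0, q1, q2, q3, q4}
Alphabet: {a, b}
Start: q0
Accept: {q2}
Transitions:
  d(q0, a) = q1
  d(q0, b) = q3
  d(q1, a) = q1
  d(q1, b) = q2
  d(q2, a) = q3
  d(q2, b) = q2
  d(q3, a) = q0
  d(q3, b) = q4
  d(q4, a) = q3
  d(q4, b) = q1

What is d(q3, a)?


Looking up transition d(q3, a)

q0


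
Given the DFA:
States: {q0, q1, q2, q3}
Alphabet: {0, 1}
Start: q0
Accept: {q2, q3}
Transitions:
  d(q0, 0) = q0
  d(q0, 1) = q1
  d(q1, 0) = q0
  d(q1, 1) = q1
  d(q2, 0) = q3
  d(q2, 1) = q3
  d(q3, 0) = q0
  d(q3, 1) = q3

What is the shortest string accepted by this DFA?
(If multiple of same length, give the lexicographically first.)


BFS by string length (lex-first path to each state shown):
  len 0: q0<-""
  len 1: q0<-"0", q1<-"1"
  len 2: q0<-"00", q1<-"01"
  len 3: q0<-"000", q1<-"001"
  len 4: q0<-"0000", q1<-"0001"
  len 5: q0<-"00000", q1<-"00001"
  len 6: q0<-"000000", q1<-"000001"
  len 7: q0<-"0000000", q1<-"0000001"
  len 8: q0<-"00000000", q1<-"00000001"

No string accepted (empty language)


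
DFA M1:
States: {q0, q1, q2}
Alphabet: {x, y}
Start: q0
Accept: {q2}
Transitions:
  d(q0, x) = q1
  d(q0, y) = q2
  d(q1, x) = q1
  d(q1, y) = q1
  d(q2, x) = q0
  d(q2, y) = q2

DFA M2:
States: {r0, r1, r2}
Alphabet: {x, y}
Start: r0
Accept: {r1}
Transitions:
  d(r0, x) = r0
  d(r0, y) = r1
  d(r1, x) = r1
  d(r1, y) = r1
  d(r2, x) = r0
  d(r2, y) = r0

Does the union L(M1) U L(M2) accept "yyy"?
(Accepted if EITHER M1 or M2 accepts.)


M1: final=q2 accepted=True
M2: final=r1 accepted=True

Yes, union accepts


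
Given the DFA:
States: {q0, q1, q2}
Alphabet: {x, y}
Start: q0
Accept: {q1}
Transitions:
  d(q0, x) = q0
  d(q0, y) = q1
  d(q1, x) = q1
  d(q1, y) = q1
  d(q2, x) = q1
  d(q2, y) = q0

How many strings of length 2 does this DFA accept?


Enumerating all length-2 strings:
  "xx" -> q0 [reject]
  "xy" -> q1 [accept]
  "yx" -> q1 [accept]
  "yy" -> q1 [accept]

3 out of 4


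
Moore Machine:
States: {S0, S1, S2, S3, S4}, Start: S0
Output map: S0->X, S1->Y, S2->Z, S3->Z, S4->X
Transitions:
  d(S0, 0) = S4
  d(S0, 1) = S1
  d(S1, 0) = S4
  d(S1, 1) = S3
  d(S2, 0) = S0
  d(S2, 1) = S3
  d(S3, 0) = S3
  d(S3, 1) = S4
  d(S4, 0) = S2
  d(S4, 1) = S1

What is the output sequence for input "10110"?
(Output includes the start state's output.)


Start: S0 (output X)
  --1--> S1 (output Y)
  --0--> S4 (output X)
  --1--> S1 (output Y)
  --1--> S3 (output Z)
  --0--> S3 (output Z)

"XYXYZZ"


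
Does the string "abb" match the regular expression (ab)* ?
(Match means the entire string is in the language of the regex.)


|string| = 3; first = 'a'; last = 'b'

No, "abb" does not match (ab)*


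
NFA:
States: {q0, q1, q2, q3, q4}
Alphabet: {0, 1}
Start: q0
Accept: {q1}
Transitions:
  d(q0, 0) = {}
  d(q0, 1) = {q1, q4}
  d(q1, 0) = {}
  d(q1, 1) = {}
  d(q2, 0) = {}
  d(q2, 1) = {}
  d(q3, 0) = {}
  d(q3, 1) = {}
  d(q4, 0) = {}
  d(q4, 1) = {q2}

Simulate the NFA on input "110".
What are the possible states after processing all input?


Start: {q0}
  --1--> {q1, q4}
  --1--> {q2}
  --0--> {}

{} (empty set, no valid transitions)


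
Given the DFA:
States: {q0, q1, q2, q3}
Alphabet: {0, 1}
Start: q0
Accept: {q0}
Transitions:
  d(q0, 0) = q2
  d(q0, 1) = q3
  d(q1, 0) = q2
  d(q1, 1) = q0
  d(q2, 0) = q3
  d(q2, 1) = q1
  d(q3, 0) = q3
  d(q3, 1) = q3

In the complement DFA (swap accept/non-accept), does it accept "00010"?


Trace: q0 -> q2 -> q3 -> q3 -> q3 -> q3
Final: q3
Original accept: {q0}
Complement: q3 is not in original accept

Yes, complement accepts (original rejects)


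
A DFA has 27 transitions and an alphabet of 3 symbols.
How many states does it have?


Each state has exactly one transition per symbol.
states = transitions / |alphabet| = 27 / 3 = 9

9


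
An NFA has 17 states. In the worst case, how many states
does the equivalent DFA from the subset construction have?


Subset construction: one DFA state per subset of NFA states.
2^17 = 131072

131072


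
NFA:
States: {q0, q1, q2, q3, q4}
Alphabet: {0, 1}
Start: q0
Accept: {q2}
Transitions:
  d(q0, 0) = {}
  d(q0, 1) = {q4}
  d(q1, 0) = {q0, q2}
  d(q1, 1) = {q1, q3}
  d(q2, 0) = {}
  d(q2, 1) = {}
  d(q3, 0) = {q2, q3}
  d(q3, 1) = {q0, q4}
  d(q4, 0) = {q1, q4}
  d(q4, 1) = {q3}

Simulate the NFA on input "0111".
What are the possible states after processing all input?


Start: {q0}
  --0--> {}
  --1--> {}
  --1--> {}
  --1--> {}

{} (empty set, no valid transitions)


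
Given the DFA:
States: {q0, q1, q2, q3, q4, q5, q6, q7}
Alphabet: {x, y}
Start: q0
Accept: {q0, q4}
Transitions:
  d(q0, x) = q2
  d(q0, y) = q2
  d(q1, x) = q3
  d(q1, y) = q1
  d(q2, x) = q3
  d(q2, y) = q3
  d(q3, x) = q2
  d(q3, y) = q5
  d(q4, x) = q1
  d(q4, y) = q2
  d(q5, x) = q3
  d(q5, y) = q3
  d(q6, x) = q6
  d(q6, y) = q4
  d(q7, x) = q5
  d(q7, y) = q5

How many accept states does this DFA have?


Accept states listed: {q0, q4}
Counting: q0(1) q4(2)

2


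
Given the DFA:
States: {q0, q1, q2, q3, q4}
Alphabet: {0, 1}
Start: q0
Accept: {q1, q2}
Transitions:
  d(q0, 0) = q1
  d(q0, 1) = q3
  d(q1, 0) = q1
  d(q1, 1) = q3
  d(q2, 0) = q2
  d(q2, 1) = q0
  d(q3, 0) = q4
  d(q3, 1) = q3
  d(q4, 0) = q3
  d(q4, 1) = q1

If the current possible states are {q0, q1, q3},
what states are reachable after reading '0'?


Apply transition on '0' from each current state:
  d(q0, 0) = q1
  d(q1, 0) = q1
  d(q3, 0) = q4

{q1, q4}


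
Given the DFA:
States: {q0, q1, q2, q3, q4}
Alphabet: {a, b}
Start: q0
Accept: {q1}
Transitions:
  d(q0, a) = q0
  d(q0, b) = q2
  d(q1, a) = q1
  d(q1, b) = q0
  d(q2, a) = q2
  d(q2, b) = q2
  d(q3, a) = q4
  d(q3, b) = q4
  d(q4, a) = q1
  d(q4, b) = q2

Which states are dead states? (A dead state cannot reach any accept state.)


Forward reachability from each state:
  q0 -> reaches {q0, q2}, no accept state (dead)
  q1 -> reaches accept state q1 (live)
  q2 -> reaches {q2}, no accept state (dead)
  q3 -> reaches accept state q1 (live)
  q4 -> reaches accept state q1 (live)

{q0, q2}


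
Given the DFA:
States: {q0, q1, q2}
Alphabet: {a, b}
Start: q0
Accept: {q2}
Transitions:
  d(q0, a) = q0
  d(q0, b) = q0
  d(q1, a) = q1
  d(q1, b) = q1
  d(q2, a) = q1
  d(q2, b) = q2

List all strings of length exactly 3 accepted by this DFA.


All strings of length 3: 8 total
Accepted: 0

None


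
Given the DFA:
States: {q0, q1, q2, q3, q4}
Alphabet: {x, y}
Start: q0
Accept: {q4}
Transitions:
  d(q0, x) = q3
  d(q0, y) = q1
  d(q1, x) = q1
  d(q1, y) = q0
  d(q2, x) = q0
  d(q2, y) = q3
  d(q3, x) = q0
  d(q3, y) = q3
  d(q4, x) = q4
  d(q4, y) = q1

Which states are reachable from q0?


BFS from q0:
  layer 0: {q0}
  layer 1: {q1, q3}

{q0, q1, q3}


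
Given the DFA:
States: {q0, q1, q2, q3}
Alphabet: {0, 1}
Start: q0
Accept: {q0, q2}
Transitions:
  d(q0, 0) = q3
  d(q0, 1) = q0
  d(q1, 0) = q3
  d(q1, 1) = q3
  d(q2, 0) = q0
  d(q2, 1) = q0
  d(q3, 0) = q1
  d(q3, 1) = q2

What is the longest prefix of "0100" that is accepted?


Run the DFA, marking each prefix where the state is accepting:
  "" -> q0 [accept]
  "0" -> q3 [reject]
  "01" -> q2 [accept]
  "010" -> q0 [accept]
  "0100" -> q3 [reject]

"010"


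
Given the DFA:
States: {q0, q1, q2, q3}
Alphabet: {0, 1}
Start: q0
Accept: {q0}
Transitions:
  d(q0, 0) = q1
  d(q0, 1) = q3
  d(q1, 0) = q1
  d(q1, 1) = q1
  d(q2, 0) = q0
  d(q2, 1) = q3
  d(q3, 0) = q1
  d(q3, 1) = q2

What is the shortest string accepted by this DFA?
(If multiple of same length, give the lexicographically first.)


BFS by string length (lex-first path to each state shown):
  len 0: q0<-""
Found accept state at length 0.

"" (empty string)


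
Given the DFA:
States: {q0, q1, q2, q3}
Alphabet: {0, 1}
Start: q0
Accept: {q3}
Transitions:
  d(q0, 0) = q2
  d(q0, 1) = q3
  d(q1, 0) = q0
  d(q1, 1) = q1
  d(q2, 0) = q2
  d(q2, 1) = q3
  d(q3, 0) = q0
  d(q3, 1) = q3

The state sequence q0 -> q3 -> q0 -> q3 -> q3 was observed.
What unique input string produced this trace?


Trace back each transition to find the symbol:
  q0 --[1]--> q3
  q3 --[0]--> q0
  q0 --[1]--> q3
  q3 --[1]--> q3

"1011"


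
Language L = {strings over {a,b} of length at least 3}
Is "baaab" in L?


length = 5

Yes, "baaab" is in L


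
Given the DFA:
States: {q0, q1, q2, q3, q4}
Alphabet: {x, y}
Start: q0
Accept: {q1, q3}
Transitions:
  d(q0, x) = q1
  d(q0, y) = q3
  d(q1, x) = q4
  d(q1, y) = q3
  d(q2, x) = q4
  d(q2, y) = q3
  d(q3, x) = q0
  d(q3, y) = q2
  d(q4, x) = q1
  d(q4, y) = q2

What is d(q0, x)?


Looking up transition d(q0, x)

q1


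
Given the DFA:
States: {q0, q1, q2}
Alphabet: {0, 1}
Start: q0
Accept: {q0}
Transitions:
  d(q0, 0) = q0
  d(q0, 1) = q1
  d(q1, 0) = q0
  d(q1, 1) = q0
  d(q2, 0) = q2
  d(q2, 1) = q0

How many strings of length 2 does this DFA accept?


Enumerating all length-2 strings:
  "00" -> q0 [accept]
  "01" -> q1 [reject]
  "10" -> q0 [accept]
  "11" -> q0 [accept]

3 out of 4


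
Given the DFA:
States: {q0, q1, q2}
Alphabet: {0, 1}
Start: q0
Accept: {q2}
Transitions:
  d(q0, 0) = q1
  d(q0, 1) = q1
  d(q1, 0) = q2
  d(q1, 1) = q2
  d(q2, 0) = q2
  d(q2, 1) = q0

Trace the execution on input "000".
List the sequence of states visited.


Input: 000
d(q0, 0) = q1
d(q1, 0) = q2
d(q2, 0) = q2


q0 -> q1 -> q2 -> q2


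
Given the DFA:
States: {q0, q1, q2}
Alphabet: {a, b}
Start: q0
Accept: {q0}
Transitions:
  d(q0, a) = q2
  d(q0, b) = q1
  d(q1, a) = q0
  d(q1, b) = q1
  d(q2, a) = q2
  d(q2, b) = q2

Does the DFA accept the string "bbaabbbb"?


Trace: q0 -> q1 -> q1 -> q0 -> q2 -> q2 -> q2 -> q2 -> q2
Final state: q2
Accept states: {q0}

No, rejected (final state q2 is not an accept state)


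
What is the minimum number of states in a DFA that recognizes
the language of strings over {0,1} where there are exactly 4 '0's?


States: count = 0, 1, ..., 4 (that's 5 states), plus a dead state for count > 4.
Total: 5 + 1 = 6. Accept = count-4 state.

6
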